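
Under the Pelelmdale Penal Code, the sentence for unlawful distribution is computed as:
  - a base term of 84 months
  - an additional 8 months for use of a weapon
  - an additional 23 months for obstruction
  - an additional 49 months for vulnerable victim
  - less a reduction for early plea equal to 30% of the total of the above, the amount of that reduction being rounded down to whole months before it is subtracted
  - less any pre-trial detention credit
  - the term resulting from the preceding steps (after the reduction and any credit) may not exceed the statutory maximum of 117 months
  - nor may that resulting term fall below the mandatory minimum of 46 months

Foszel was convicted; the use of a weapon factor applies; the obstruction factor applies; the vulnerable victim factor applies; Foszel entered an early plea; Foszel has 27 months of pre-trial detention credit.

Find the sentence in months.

Use of a weapon enhancement: +8 months
Obstruction enhancement: +23 months
Vulnerable victim enhancement: +49 months
Adjusted term: 84 months + 8 months + 23 months + 49 months = 164 months
Early plea reduction: 30% of 164 months = 49 months (rounded down)
After reduction: 164 − 49 = 115 months
Less pre-trial detention credit: 115 months − 27 months = 88 months
Cap at 117 months: 88 months is within the cap, no reduction.
Minimum 46 months: 88 months meets the minimum, no increase.

88 months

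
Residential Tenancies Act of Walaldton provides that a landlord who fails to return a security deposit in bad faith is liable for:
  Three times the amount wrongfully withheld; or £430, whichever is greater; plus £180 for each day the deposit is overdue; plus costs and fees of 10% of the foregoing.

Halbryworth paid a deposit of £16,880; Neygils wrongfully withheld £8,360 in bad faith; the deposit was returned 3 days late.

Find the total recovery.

£28,182

Trebled: 3 × £8,360 = £25,080
Minimum £430: £25,080 meets the minimum, no increase.
Late-return penalty: 3 × £180 = £540
Damages plus late penalty: £25,080 + £540 = £25,620
Costs and fees: 10% of £25,620 = £2,562
Total recovery: £25,620 + £2,562 = £28,182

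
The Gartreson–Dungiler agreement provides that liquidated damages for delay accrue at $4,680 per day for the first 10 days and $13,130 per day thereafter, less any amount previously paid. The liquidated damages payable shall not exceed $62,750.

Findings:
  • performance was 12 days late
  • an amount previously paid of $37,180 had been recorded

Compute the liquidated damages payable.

$35,880

First 10 days: 10 × $4,680 = $46,800
Remaining days: (12 − 10) × $13,130 = $26,260
Accrued per-day damages: $46,800 + $26,260 = $73,060
Less amount previously paid: $73,060 − $37,180 = $35,880
Cap at $62,750: $35,880 is within the cap, no reduction.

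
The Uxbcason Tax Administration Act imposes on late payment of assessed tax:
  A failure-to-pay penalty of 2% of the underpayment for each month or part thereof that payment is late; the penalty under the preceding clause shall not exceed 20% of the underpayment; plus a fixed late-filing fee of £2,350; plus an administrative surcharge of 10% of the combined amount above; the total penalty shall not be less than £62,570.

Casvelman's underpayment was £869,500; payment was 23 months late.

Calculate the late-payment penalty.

Penalty: £193,875

Accrued rate: 2% × 23 = 46%, capped at 20% → 20%
Failure-to-pay penalty: 20% of £869,500 = £173,900
Penalty before surcharge: £173,900 + £2,350 = £176,250
Administrative surcharge: 10% of £176,250 = £17,625
Total penalty: £176,250 + £17,625 = £193,875
Minimum £62,570: £193,875 meets the minimum, no increase.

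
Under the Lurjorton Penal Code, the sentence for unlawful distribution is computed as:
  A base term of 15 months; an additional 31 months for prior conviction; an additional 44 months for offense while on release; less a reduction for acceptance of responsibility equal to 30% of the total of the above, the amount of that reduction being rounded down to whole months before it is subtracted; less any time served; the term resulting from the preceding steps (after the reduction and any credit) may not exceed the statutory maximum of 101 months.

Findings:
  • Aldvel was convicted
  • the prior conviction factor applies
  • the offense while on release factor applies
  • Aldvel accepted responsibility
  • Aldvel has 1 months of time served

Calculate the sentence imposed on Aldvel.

Prior conviction enhancement: +31 months
Offense while on release enhancement: +44 months
Adjusted term: 15 months + 31 months + 44 months = 90 months
Acceptance of responsibility reduction: 30% of 90 months = 27 months (rounded down)
After reduction: 90 − 27 = 63 months
Less time served: 63 months − 1 months = 62 months
Cap at 101 months: 62 months is within the cap, no reduction.

62 months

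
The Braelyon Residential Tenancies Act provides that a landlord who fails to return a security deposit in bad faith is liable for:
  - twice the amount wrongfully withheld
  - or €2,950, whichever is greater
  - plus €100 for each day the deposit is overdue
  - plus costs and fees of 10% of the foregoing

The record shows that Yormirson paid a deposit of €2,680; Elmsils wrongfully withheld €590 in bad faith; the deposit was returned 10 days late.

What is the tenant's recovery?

Doubled: 2 × €590 = €1,180
Minimum €2,950: €1,180 is below the minimum → €2,950
Late-return penalty: 10 × €100 = €1,000
Damages plus late penalty: €2,950 + €1,000 = €3,950
Costs and fees: 10% of €3,950 = €395
Total recovery: €3,950 + €395 = €4,345

€4,345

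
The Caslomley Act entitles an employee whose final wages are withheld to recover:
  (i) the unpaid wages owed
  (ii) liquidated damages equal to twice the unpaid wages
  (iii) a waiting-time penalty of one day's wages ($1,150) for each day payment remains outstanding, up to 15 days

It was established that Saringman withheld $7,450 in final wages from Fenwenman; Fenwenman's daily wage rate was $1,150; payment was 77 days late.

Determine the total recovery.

Doubled: 2 × $7,450 = $14,900
Penalty days: min(77, 15) = 15
Waiting-time penalty: 15 × $1,150 = $17,250
Total award: $7,450 + $14,900 + $17,250 = $39,600

$39,600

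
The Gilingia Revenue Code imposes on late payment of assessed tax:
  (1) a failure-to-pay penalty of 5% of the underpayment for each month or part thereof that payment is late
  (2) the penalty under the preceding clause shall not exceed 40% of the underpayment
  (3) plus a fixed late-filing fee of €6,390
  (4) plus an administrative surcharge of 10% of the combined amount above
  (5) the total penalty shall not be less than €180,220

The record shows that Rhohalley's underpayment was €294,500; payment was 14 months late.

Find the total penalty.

Accrued rate: 5% × 14 = 70%, capped at 40% → 40%
Failure-to-pay penalty: 40% of €294,500 = €117,800
Penalty before surcharge: €117,800 + €6,390 = €124,190
Administrative surcharge: 10% of €124,190 = €12,419
Total penalty: €124,190 + €12,419 = €136,609
Minimum €180,220: €136,609 is below the minimum → €180,220

€180,220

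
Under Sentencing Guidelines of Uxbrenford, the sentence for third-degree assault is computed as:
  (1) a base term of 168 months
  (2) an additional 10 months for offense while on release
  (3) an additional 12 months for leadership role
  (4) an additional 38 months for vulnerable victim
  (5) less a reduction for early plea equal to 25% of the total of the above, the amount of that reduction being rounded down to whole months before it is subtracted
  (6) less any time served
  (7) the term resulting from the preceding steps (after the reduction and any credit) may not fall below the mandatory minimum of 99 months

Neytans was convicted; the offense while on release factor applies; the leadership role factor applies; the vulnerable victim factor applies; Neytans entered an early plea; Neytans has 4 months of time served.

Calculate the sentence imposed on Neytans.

Offense while on release enhancement: +10 months
Leadership role enhancement: +12 months
Vulnerable victim enhancement: +38 months
Adjusted term: 168 months + 10 months + 12 months + 38 months = 228 months
Early plea reduction: 25% of 228 months = 57 months (rounded down)
After reduction: 228 − 57 = 171 months
Less time served: 171 months − 4 months = 167 months
Minimum 99 months: 167 months meets the minimum, no increase.

Sentence: 167 months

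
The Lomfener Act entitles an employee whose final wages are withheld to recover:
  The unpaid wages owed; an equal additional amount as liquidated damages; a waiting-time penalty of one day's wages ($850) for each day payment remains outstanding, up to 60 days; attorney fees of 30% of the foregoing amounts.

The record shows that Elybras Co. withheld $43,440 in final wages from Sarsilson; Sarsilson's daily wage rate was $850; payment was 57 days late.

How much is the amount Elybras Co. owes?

Liquidated damages (equal amount): $43,440
Penalty days: min(57, 60) = 57
Waiting-time penalty: 57 × $850 = $48,450
Subtotal: $43,440 + $43,440 + $48,450 = $135,330
Attorney fees: 30% of $135,330 = $40,599
Total award: $135,330 + $40,599 = $175,929

$175,929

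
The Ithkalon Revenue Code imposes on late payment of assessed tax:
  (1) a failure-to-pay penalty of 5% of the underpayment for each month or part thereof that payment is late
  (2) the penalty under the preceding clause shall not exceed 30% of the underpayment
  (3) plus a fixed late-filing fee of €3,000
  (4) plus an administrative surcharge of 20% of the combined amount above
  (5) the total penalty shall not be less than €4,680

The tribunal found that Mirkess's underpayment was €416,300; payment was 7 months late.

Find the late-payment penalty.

€153,468

Accrued rate: 5% × 7 = 35%, capped at 30% → 30%
Failure-to-pay penalty: 30% of €416,300 = €124,890
Penalty before surcharge: €124,890 + €3,000 = €127,890
Administrative surcharge: 20% of €127,890 = €25,578
Total penalty: €127,890 + €25,578 = €153,468
Minimum €4,680: €153,468 meets the minimum, no increase.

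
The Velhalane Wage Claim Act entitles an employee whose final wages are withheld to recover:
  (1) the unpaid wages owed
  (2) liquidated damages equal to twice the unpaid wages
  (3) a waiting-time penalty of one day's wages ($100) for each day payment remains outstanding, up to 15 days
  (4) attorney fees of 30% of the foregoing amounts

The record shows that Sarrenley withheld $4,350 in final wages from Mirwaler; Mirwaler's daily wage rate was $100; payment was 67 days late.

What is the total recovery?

Doubled: 2 × $4,350 = $8,700
Penalty days: min(67, 15) = 15
Waiting-time penalty: 15 × $100 = $1,500
Subtotal: $4,350 + $8,700 + $1,500 = $14,550
Attorney fees: 30% of $14,550 = $4,365
Total award: $14,550 + $4,365 = $18,915

Total award: $18,915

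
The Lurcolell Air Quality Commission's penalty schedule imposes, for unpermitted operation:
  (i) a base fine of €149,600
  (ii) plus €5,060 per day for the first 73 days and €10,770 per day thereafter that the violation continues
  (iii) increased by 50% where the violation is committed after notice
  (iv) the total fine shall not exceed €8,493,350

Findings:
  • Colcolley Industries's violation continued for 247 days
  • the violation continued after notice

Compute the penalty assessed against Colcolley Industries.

€3,589,440

First 73 days: 73 × €5,060 = €369,380
Remaining days: (247 − 73) × €10,770 = €1,873,980
Per-day component: €369,380 + €1,873,980 = €2,243,360
Base plus per-day: €149,600 + €2,243,360 = €2,392,960
Enhancement: 50% of €2,392,960 = €1,196,480
Enhanced fine: €2,392,960 + €1,196,480 = €3,589,440
Cap at €8,493,350: €3,589,440 is within the cap, no reduction.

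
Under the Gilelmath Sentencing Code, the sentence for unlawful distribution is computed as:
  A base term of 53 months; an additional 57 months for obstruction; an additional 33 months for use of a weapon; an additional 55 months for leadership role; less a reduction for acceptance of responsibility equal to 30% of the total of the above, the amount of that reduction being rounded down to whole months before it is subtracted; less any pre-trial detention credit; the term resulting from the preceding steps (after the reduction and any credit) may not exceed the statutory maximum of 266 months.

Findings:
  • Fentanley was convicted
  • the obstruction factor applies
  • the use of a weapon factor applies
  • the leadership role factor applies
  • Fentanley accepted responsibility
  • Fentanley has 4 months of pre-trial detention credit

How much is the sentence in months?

Obstruction enhancement: +57 months
Use of a weapon enhancement: +33 months
Leadership role enhancement: +55 months
Adjusted term: 53 months + 57 months + 33 months + 55 months = 198 months
Acceptance of responsibility reduction: 30% of 198 months = 59 months (rounded down)
After reduction: 198 − 59 = 139 months
Less pre-trial detention credit: 139 months − 4 months = 135 months
Cap at 266 months: 135 months is within the cap, no reduction.

135 months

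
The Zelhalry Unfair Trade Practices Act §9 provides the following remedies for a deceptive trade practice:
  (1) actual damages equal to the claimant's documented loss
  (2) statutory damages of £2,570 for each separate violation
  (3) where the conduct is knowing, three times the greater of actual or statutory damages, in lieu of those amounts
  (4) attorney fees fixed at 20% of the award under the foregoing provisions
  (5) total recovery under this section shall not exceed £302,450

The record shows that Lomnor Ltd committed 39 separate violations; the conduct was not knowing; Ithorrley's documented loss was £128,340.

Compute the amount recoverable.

£274,284

Statutory damages: 39 × £2,570 = £100,230
Conduct not knowing: the in-lieu enhancement does not apply.
Actual plus statutory damages: £128,340 + £100,230 = £228,570
Attorney fees: 20% of £228,570 = £45,714
Total before cap: £228,570 + £45,714 = £274,284
Cap at £302,450: £274,284 is within the cap, no reduction.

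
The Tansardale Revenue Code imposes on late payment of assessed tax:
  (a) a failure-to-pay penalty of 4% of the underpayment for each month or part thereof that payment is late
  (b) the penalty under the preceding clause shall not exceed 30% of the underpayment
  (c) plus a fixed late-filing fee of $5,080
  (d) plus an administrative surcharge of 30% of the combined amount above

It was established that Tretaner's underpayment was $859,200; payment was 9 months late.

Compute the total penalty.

$341,692

Accrued rate: 4% × 9 = 36%, capped at 30% → 30%
Failure-to-pay penalty: 30% of $859,200 = $257,760
Penalty before surcharge: $257,760 + $5,080 = $262,840
Administrative surcharge: 30% of $262,840 = $78,852
Total penalty: $262,840 + $78,852 = $341,692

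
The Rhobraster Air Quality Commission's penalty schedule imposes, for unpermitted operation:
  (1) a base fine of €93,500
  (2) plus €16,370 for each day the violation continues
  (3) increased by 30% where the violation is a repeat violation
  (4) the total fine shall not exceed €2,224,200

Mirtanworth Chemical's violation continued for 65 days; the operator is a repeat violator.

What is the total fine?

Per-day component: 65 × €16,370 = €1,064,050
Base plus per-day: €93,500 + €1,064,050 = €1,157,550
Enhancement: 30% of €1,157,550 = €347,265
Enhanced fine: €1,157,550 + €347,265 = €1,504,815
Cap at €2,224,200: €1,504,815 is within the cap, no reduction.

€1,504,815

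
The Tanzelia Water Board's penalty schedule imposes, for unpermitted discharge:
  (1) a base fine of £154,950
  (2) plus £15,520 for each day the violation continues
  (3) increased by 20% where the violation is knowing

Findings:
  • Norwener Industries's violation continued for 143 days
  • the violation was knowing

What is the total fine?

Per-day component: 143 × £15,520 = £2,219,360
Base plus per-day: £154,950 + £2,219,360 = £2,374,310
Enhancement: 20% of £2,374,310 = £474,862
Enhanced fine: £2,374,310 + £474,862 = £2,849,172

£2,849,172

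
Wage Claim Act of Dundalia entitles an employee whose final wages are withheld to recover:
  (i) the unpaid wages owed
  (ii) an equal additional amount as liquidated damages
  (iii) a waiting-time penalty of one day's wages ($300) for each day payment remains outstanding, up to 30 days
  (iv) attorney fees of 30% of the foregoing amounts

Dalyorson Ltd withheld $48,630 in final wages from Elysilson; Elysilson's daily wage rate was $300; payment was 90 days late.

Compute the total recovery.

$138,138

Liquidated damages (equal amount): $48,630
Penalty days: min(90, 30) = 30
Waiting-time penalty: 30 × $300 = $9,000
Subtotal: $48,630 + $48,630 + $9,000 = $106,260
Attorney fees: 30% of $106,260 = $31,878
Total award: $106,260 + $31,878 = $138,138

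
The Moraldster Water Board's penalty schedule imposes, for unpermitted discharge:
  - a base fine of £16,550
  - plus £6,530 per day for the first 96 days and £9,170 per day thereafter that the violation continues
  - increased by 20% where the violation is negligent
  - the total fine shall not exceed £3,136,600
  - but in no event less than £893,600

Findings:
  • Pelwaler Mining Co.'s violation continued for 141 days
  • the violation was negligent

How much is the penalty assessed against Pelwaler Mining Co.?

Civil penalty: £1,267,296

First 96 days: 96 × £6,530 = £626,880
Remaining days: (141 − 96) × £9,170 = £412,650
Per-day component: £626,880 + £412,650 = £1,039,530
Base plus per-day: £16,550 + £1,039,530 = £1,056,080
Enhancement: 20% of £1,056,080 = £211,216
Enhanced fine: £1,056,080 + £211,216 = £1,267,296
Cap at £3,136,600: £1,267,296 is within the cap, no reduction.
Minimum £893,600: £1,267,296 meets the minimum, no increase.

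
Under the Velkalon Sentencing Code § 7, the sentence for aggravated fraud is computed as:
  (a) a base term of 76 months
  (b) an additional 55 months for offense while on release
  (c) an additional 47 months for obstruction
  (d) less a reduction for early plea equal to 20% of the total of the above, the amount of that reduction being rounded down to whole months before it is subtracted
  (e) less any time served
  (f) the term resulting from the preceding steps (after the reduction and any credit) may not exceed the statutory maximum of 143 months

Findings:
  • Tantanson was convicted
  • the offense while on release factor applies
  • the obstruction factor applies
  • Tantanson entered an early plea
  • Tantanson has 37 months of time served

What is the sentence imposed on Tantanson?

Offense while on release enhancement: +55 months
Obstruction enhancement: +47 months
Adjusted term: 76 months + 55 months + 47 months = 178 months
Early plea reduction: 20% of 178 months = 35 months (rounded down)
After reduction: 178 − 35 = 143 months
Less time served: 143 months − 37 months = 106 months
Cap at 143 months: 106 months is within the cap, no reduction.

Sentence: 106 months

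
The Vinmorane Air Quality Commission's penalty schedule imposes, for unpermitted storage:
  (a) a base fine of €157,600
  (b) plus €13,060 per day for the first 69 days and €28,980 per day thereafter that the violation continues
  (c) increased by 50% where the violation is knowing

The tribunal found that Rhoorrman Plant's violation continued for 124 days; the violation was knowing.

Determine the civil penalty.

First 69 days: 69 × €13,060 = €901,140
Remaining days: (124 − 69) × €28,980 = €1,593,900
Per-day component: €901,140 + €1,593,900 = €2,495,040
Base plus per-day: €157,600 + €2,495,040 = €2,652,640
Enhancement: 50% of €2,652,640 = €1,326,320
Enhanced fine: €2,652,640 + €1,326,320 = €3,978,960

€3,978,960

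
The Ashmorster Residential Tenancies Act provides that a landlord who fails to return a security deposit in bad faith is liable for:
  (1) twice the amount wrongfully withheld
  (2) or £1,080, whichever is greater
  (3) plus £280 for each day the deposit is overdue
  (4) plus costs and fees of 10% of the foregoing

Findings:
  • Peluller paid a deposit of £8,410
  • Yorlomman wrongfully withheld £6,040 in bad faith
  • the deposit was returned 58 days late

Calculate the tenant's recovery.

Doubled: 2 × £6,040 = £12,080
Minimum £1,080: £12,080 meets the minimum, no increase.
Late-return penalty: 58 × £280 = £16,240
Damages plus late penalty: £12,080 + £16,240 = £28,320
Costs and fees: 10% of £28,320 = £2,832
Total recovery: £28,320 + £2,832 = £31,152

Recovery: £31,152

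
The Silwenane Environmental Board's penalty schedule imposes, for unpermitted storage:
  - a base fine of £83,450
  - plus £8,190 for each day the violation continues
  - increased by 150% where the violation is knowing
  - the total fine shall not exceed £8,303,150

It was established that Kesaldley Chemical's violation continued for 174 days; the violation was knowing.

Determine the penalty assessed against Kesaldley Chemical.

£3,771,275

Per-day component: 174 × £8,190 = £1,425,060
Base plus per-day: £83,450 + £1,425,060 = £1,508,510
Enhancement: 150% of £1,508,510 = £2,262,765
Enhanced fine: £1,508,510 + £2,262,765 = £3,771,275
Cap at £8,303,150: £3,771,275 is within the cap, no reduction.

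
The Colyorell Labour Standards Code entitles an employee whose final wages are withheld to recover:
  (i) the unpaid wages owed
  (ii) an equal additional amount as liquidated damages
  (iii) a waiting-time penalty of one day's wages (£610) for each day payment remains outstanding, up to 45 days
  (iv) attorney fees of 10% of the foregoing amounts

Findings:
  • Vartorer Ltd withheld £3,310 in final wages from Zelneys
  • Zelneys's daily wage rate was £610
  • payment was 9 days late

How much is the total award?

Total award: £13,321

Liquidated damages (equal amount): £3,310
Penalty days: min(9, 45) = 9
Waiting-time penalty: 9 × £610 = £5,490
Subtotal: £3,310 + £3,310 + £5,490 = £12,110
Attorney fees: 10% of £12,110 = £1,211
Total award: £12,110 + £1,211 = £13,321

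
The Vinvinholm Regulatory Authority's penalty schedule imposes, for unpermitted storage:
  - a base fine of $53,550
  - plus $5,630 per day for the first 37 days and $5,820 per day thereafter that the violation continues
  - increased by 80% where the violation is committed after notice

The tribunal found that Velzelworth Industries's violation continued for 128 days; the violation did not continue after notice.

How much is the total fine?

First 37 days: 37 × $5,630 = $208,310
Remaining days: (128 − 37) × $5,820 = $529,620
Per-day component: $208,310 + $529,620 = $737,930
Base plus per-day: $53,550 + $737,930 = $791,480
The violation did not continue after notice: no 80% increase.

$791,480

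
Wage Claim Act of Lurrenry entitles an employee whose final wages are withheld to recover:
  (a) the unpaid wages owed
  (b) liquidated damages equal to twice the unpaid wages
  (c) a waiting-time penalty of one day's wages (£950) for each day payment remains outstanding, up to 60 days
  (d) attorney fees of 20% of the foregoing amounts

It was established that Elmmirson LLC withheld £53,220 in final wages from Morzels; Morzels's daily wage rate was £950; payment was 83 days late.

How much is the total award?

Doubled: 2 × £53,220 = £106,440
Penalty days: min(83, 60) = 60
Waiting-time penalty: 60 × £950 = £57,000
Subtotal: £53,220 + £106,440 + £57,000 = £216,660
Attorney fees: 20% of £216,660 = £43,332
Total award: £216,660 + £43,332 = £259,992

£259,992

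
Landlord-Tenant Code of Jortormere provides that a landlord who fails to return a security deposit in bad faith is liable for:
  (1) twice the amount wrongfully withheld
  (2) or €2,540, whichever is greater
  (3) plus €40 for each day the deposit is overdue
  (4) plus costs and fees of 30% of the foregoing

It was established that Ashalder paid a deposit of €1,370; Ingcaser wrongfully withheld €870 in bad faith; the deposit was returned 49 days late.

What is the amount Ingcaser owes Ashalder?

Doubled: 2 × €870 = €1,740
Minimum €2,540: €1,740 is below the minimum → €2,540
Late-return penalty: 49 × €40 = €1,960
Damages plus late penalty: €2,540 + €1,960 = €4,500
Costs and fees: 30% of €4,500 = €1,350
Total recovery: €4,500 + €1,350 = €5,850

€5,850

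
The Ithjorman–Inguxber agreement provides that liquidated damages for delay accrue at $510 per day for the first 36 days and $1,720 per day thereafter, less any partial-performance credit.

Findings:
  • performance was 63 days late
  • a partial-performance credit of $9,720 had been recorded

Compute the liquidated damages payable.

$55,080

First 36 days: 36 × $510 = $18,360
Remaining days: (63 − 36) × $1,720 = $46,440
Accrued per-day damages: $18,360 + $46,440 = $64,800
Less partial-performance credit: $64,800 − $9,720 = $55,080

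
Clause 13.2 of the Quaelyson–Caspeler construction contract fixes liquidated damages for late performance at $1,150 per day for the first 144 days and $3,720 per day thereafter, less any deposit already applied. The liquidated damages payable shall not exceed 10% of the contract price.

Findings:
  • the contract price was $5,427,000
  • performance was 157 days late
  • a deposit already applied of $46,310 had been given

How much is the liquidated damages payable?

First 144 days: 144 × $1,150 = $165,600
Remaining days: (157 − 144) × $3,720 = $48,360
Accrued per-day damages: $165,600 + $48,360 = $213,960
Less deposit already applied: $213,960 − $46,310 = $167,650
Cap: 10% of $5,427,000 = $542,700
Cap at $542,700: $167,650 is within the cap, no reduction.

$167,650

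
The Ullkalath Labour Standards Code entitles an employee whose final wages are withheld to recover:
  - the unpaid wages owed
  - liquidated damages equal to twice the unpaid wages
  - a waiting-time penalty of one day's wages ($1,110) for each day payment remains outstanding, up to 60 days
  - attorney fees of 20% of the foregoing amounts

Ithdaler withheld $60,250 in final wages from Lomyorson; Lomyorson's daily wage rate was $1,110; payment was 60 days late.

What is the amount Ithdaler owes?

Doubled: 2 × $60,250 = $120,500
Penalty days: min(60, 60) = 60
Waiting-time penalty: 60 × $1,110 = $66,600
Subtotal: $60,250 + $120,500 + $66,600 = $247,350
Attorney fees: 20% of $247,350 = $49,470
Total award: $247,350 + $49,470 = $296,820

$296,820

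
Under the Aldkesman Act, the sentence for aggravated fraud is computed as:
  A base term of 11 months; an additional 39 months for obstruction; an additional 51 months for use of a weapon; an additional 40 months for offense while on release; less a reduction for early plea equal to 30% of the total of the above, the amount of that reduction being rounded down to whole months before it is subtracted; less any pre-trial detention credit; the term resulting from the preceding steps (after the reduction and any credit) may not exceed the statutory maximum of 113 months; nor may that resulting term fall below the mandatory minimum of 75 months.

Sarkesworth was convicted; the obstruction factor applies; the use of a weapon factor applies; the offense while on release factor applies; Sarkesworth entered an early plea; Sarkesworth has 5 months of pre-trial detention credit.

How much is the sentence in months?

Obstruction enhancement: +39 months
Use of a weapon enhancement: +51 months
Offense while on release enhancement: +40 months
Adjusted term: 11 months + 39 months + 51 months + 40 months = 141 months
Early plea reduction: 30% of 141 months = 42 months (rounded down)
After reduction: 141 − 42 = 99 months
Less pre-trial detention credit: 99 months − 5 months = 94 months
Cap at 113 months: 94 months is within the cap, no reduction.
Minimum 75 months: 94 months meets the minimum, no increase.

94 months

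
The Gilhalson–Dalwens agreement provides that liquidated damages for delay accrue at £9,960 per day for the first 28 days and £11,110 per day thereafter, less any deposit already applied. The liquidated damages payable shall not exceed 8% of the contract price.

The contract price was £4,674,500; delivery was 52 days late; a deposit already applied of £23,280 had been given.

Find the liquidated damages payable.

First 28 days: 28 × £9,960 = £278,880
Remaining days: (52 − 28) × £11,110 = £266,640
Accrued per-day damages: £278,880 + £266,640 = £545,520
Less deposit already applied: £545,520 − £23,280 = £522,240
Cap: 8% of £4,674,500 = £373,960
Cap at £373,960: £522,240 exceeds the cap → £373,960

£373,960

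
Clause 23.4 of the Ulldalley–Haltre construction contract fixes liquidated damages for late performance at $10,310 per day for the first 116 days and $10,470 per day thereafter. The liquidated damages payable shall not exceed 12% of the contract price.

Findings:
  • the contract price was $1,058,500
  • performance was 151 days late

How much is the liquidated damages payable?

First 116 days: 116 × $10,310 = $1,195,960
Remaining days: (151 − 116) × $10,470 = $366,450
Accrued per-day damages: $1,195,960 + $366,450 = $1,562,410
Cap: 12% of $1,058,500 = $127,020
Cap at $127,020: $1,562,410 exceeds the cap → $127,020

$127,020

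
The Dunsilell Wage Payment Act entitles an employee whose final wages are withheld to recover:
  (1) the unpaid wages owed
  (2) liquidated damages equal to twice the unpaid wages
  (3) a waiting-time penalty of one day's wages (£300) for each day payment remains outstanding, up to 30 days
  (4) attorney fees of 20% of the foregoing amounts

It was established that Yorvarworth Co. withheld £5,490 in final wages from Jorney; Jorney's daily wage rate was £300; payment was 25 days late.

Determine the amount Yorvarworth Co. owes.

Doubled: 2 × £5,490 = £10,980
Penalty days: min(25, 30) = 25
Waiting-time penalty: 25 × £300 = £7,500
Subtotal: £5,490 + £10,980 + £7,500 = £23,970
Attorney fees: 20% of £23,970 = £4,794
Total award: £23,970 + £4,794 = £28,764

£28,764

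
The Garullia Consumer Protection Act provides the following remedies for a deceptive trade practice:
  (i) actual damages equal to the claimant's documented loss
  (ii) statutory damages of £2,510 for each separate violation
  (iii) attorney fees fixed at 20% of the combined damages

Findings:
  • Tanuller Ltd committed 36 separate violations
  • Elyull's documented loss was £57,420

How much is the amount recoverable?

Statutory damages: 36 × £2,510 = £90,360
Combined damages: £57,420 + £90,360 = £147,780
Attorney fees: 20% of £147,780 = £29,556
Total recovery: £147,780 + £29,556 = £177,336

Total recovery: £177,336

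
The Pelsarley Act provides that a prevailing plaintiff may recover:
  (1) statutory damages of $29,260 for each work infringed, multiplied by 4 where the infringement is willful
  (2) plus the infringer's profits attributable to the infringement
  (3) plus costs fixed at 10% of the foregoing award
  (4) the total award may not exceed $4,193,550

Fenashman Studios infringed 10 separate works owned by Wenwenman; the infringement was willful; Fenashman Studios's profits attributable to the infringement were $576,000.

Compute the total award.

$1,921,040

Statutory damages: 10 × $29,260 = $292,600
Multiplied by 4: 4 × $292,600 = $1,170,400
Combined award: $1,170,400 + $576,000 = $1,746,400
Costs: 10% of $1,746,400 = $174,640
Award plus costs: $1,746,400 + $174,640 = $1,921,040
Cap at $4,193,550: $1,921,040 is within the cap, no reduction.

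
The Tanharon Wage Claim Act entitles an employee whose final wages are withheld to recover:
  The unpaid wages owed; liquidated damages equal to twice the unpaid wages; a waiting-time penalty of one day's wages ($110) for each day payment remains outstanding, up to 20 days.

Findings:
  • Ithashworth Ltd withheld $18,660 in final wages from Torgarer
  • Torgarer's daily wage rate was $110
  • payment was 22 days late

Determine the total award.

$58,180

Doubled: 2 × $18,660 = $37,320
Penalty days: min(22, 20) = 20
Waiting-time penalty: 20 × $110 = $2,200
Total award: $18,660 + $37,320 + $2,200 = $58,180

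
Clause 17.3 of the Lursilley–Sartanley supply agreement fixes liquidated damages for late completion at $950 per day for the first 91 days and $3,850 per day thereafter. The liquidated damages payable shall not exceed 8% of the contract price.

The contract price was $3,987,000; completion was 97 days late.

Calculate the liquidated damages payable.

$109,550

First 91 days: 91 × $950 = $86,450
Remaining days: (97 − 91) × $3,850 = $23,100
Accrued per-day damages: $86,450 + $23,100 = $109,550
Cap: 8% of $3,987,000 = $318,960
Cap at $318,960: $109,550 is within the cap, no reduction.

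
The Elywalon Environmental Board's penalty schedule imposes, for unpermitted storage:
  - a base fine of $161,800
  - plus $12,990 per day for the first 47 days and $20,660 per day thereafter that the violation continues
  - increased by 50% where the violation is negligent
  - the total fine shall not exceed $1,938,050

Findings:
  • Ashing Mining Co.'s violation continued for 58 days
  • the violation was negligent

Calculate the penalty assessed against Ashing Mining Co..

$1,499,385

First 47 days: 47 × $12,990 = $610,530
Remaining days: (58 − 47) × $20,660 = $227,260
Per-day component: $610,530 + $227,260 = $837,790
Base plus per-day: $161,800 + $837,790 = $999,590
Enhancement: 50% of $999,590 = $499,795
Enhanced fine: $999,590 + $499,795 = $1,499,385
Cap at $1,938,050: $1,499,385 is within the cap, no reduction.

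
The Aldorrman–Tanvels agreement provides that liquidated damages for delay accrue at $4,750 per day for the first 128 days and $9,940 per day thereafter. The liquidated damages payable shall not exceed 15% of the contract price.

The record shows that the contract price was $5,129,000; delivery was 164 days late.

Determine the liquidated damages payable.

$769,350

First 128 days: 128 × $4,750 = $608,000
Remaining days: (164 − 128) × $9,940 = $357,840
Accrued per-day damages: $608,000 + $357,840 = $965,840
Cap: 15% of $5,129,000 = $769,350
Cap at $769,350: $965,840 exceeds the cap → $769,350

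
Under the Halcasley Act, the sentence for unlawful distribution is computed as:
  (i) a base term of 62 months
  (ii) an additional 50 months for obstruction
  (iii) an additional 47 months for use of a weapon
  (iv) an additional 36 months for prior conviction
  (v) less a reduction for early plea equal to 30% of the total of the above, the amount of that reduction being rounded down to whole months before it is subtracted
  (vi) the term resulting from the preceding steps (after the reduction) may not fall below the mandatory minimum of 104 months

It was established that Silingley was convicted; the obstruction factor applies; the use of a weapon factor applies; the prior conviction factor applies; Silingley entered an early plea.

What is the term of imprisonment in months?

Obstruction enhancement: +50 months
Use of a weapon enhancement: +47 months
Prior conviction enhancement: +36 months
Adjusted term: 62 months + 50 months + 47 months + 36 months = 195 months
Early plea reduction: 30% of 195 months = 58 months (rounded down)
After reduction: 195 − 58 = 137 months
Minimum 104 months: 137 months meets the minimum, no increase.

137 months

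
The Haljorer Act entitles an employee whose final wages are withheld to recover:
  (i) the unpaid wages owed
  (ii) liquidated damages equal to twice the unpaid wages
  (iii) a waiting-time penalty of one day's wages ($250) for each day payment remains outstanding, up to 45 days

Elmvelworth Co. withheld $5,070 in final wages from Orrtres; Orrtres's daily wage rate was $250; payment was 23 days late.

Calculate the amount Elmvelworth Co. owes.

Doubled: 2 × $5,070 = $10,140
Penalty days: min(23, 45) = 23
Waiting-time penalty: 23 × $250 = $5,750
Total award: $5,070 + $10,140 + $5,750 = $20,960

Total award: $20,960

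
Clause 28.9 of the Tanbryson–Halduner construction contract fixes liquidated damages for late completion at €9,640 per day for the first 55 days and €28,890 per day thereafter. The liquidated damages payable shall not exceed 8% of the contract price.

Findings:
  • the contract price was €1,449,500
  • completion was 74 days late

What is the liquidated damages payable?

First 55 days: 55 × €9,640 = €530,200
Remaining days: (74 − 55) × €28,890 = €548,910
Accrued per-day damages: €530,200 + €548,910 = €1,079,110
Cap: 8% of €1,449,500 = €115,960
Cap at €115,960: €1,079,110 exceeds the cap → €115,960

Liquidated damages: €115,960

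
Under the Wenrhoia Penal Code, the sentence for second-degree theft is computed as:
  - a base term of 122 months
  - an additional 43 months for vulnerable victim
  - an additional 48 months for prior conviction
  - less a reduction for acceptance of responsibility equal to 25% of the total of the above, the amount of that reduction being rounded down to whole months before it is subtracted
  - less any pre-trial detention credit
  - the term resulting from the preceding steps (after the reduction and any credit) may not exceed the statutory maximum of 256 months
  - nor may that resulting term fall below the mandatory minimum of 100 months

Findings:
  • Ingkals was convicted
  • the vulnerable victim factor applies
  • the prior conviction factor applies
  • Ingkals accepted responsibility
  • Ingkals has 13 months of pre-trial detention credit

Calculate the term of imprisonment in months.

147 months

Vulnerable victim enhancement: +43 months
Prior conviction enhancement: +48 months
Adjusted term: 122 months + 43 months + 48 months = 213 months
Acceptance of responsibility reduction: 25% of 213 months = 53 months (rounded down)
After reduction: 213 − 53 = 160 months
Less pre-trial detention credit: 160 months − 13 months = 147 months
Cap at 256 months: 147 months is within the cap, no reduction.
Minimum 100 months: 147 months meets the minimum, no increase.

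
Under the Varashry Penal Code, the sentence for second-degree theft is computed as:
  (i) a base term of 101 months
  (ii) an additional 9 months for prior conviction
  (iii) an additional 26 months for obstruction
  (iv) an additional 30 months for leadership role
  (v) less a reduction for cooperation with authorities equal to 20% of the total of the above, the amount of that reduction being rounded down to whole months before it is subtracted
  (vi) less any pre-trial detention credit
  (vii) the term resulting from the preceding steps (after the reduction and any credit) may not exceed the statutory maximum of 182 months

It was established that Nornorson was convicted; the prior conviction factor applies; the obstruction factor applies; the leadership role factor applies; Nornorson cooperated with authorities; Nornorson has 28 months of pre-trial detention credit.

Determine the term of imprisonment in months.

Prior conviction enhancement: +9 months
Obstruction enhancement: +26 months
Leadership role enhancement: +30 months
Adjusted term: 101 months + 9 months + 26 months + 30 months = 166 months
Cooperation with authorities reduction: 20% of 166 months = 33 months (rounded down)
After reduction: 166 − 33 = 133 months
Less pre-trial detention credit: 133 months − 28 months = 105 months
Cap at 182 months: 105 months is within the cap, no reduction.

105 months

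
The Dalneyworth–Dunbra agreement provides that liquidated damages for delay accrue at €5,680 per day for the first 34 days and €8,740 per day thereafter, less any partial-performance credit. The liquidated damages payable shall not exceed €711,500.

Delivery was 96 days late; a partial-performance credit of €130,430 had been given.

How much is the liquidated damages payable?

First 34 days: 34 × €5,680 = €193,120
Remaining days: (96 − 34) × €8,740 = €541,880
Accrued per-day damages: €193,120 + €541,880 = €735,000
Less partial-performance credit: €735,000 − €130,430 = €604,570
Cap at €711,500: €604,570 is within the cap, no reduction.

€604,570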